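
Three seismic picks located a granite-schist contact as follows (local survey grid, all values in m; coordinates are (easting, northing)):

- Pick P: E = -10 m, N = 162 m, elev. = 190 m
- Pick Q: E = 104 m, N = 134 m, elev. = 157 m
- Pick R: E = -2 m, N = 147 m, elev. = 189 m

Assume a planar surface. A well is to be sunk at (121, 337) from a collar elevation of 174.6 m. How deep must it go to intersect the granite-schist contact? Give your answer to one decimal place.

43.4 m

Let the plane be z = a·E + b·N + c.
Pick Q−Pick P: 114a − 28b = −33;  Pick R−Pick P: 8a − 15b = −1.
Solving gives a = −0.31427, b = −0.10094.
Then c = 190 − a·-10 − b·162 = 203.21.
At (121, 337): z_contact = −38.03 − 34.02 + 203.21 = 131.17 m.
Depth below ground = 174.6 − 131.17 = 43.4 m.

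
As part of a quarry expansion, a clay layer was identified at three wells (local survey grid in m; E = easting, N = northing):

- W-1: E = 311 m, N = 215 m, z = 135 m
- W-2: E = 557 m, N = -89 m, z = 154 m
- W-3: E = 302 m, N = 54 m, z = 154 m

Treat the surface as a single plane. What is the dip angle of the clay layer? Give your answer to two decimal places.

7.47°

Two edge vectors: W-1→W-2 = (246, -304, 19), W-1→W-3 = (-9, -161, 19).
Normal n = (W-1→W-2) × (W-1→W-3) = (-2717, -4845, -42342).
So ∂z/∂E = −n_x/n_z = −0.06417 and ∂z/∂N = −n_y/n_z = −0.11443.
Gradient magnitude |∇z| = √(a² + b²) = √(0.00412 + 0.01309) = 0.13119.
True dip = arctan(0.13119) = 7.47°, dipping toward NNE (azimuth ≈ 029°).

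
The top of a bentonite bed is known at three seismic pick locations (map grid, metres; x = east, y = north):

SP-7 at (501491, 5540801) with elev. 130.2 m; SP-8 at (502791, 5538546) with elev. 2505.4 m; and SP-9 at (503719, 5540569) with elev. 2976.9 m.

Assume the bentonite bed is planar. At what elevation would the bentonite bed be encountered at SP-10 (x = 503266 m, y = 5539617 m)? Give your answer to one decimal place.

Two edge vectors: SP-7→SP-8 = (1300, -2255, 2375.2), SP-7→SP-9 = (2228, -232, 2846.7).
Normal n = (SP-7→SP-8) × (SP-7→SP-9) = (-5868262.1, 1591235.6, 4722540).
So ∂z/∂x = −n_x/n_z = 1.242607177 and ∂z/∂y = −n_y/n_z = −0.336944864.
Intercept c from SP-7: 130.2 − 623156.32 + 1866944.44 = 1243918.33.
At (503266, 5539617): z = 625361.9 − 1866545.5 + 1243918.33 = 2734.8 m.

2734.8 m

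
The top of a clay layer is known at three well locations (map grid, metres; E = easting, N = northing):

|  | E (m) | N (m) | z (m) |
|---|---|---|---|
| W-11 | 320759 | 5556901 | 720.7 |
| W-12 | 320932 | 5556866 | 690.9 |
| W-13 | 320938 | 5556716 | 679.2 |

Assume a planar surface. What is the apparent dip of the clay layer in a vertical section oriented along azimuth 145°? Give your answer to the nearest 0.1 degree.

Let the plane be z = a·E + b·N + c.
W-12−W-11: 173a − 35b = −29.8;  W-13−W-11: 179a − 185b = −41.5.
Solving gives a = −0.15775, b = 0.07169.
Unit vector along 145° is (sin 145°, cos 145°) = (0.5736, -0.8192).
Slope in that direction = a·(0.5736) + b·(-0.8192) = −0.14921.
Apparent dip = arctan|0.14921| = 8.5° (true dip is 9.8°, so apparent ≤ true as expected).

8.5°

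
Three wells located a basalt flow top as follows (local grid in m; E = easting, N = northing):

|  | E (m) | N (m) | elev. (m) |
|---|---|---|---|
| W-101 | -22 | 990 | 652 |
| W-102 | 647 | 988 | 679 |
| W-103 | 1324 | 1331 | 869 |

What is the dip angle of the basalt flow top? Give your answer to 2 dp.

Let the plane be z = a·E + b·N + c.
W-102−W-101: 669a − 2b = 27;  W-103−W-101: 1346a + 341b = 217.
Solving gives a = 0.04177, b = 0.47150.
Gradient magnitude |∇z| = √(a² + b²) = √(0.00174 + 0.22231) = 0.47334.
True dip = arctan(0.47334) = 25.33°, dipping toward S (azimuth ≈ 185°).

25.33°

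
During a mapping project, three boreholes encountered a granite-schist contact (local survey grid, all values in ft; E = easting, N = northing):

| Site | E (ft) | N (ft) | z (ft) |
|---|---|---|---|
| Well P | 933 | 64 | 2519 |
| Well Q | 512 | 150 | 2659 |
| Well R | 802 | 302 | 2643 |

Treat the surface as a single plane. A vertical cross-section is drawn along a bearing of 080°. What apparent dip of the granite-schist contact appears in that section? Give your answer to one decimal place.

Two edge vectors: Well P→Well Q = (-421, 86, 140), Well P→Well R = (-131, 238, 124).
Normal n = (Well P→Well Q) × (Well P→Well R) = (-22656, 33864, -88932).
So ∂z/∂E = −n_x/n_z = −0.25476 and ∂z/∂N = −n_y/n_z = 0.38079.
Unit vector along 080° is (sin 80°, cos 80°) = (0.9848, 0.1736).
Slope in that direction = a·(0.9848) + b·(0.1736) = −0.18476.
Apparent dip = arctan|0.18476| = 10.5° (true dip is 24.6°, so apparent ≤ true as expected).

10.5°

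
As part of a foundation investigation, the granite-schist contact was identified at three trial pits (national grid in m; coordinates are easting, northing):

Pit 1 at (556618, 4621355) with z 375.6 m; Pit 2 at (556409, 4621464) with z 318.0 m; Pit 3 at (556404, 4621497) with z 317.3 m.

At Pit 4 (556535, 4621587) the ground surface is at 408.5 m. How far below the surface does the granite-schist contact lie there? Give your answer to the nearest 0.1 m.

51.6 m

Two edge vectors: Pit 1→Pit 2 = (-209, 109, -57.6), Pit 1→Pit 3 = (-214, 142, -58.3).
Normal n = (Pit 1→Pit 2) × (Pit 1→Pit 3) = (1824.5, 141.7, -6352).
So ∂z/∂easting = −n_x/n_z = 0.287232368 and ∂z/∂northing = −n_y/n_z = 0.022307935.
Intercept c from Pit 1: 375.6 − 159878.71 − 103092.88 = −262595.99.
At (556535, 4621587): z_contact = 159854.87 + 103098.06 − 262595.99 = 356.94 m.
Depth below ground = 408.5 − 356.94 = 51.6 m.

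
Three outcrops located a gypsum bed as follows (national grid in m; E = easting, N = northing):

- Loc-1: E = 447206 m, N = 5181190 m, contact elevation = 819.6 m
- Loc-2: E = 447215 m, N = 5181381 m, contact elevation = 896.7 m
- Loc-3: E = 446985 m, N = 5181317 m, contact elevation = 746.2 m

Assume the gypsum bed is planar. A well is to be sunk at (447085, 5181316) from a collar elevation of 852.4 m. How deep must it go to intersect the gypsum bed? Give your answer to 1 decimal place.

51.7 m

Let the plane be z = a·E + b·N + c.
Loc-2−Loc-1: 9a + 191b = 77.1;  Loc-3−Loc-1: −221a + 127b = −73.4.
Solving gives a = 0.549224985, b = 0.377785210.
Then c = 819.6 − a·447206 − b·5181190 = −2202174.06.
At (447085, 5181316): z_contact = 245550.25 + 1957424.55 − 2202174.06 = 800.74 m.
Depth below ground = 852.4 − 800.74 = 51.7 m.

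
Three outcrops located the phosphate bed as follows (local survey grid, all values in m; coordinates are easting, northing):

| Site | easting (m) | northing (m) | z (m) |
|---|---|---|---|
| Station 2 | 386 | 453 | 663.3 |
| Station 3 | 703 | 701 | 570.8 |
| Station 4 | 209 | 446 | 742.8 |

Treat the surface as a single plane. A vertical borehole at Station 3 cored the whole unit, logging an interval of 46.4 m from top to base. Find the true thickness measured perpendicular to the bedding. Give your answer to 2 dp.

Two edge vectors: Station 2→Station 3 = (317, 248, -92.5), Station 2→Station 4 = (-177, -7, 79.5).
Normal n = (Station 2→Station 3) × (Station 2→Station 4) = (19068.5, -8829, 41677).
So ∂z/∂easting = −n_x/n_z = −0.45753 and ∂z/∂northing = −n_y/n_z = 0.21184.
|∇z| = √(a²+b²) = 0.50419, so dip δ = arctan(0.50419) = 26.76°.
True thickness = vertical thickness × cos δ = 46.4 × cos 26.76° = 41.43 m.

41.43 m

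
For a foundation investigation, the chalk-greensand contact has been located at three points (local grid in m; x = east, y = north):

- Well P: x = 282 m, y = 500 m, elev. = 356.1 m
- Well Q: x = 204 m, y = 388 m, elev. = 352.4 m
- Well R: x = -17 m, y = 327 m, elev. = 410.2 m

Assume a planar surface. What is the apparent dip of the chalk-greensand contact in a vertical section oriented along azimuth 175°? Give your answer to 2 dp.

16.41°

Let the plane be z = a·x + b·y + c.
Well Q−Well P: −78a − 112b = −3.7;  Well R−Well P: −299a − 173b = 54.1.
Solving gives a = −0.33507, b = 0.26638.
Unit vector along 175° is (sin 175°, cos 175°) = (0.0872, -0.9962).
Slope in that direction = a·(0.0872) + b·(-0.9962) = −0.29457.
Apparent dip = arctan|0.29457| = 16.41° (true dip is 23.2°, so apparent ≤ true as expected).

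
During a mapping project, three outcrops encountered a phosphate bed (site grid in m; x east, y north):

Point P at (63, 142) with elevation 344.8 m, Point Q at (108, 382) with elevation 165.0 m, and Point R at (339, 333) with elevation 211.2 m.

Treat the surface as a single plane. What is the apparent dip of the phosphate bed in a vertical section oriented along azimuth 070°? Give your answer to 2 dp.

Let the plane be z = a·x + b·y + c.
Point Q−Point P: 45a + 240b = −179.8;  Point R−Point P: 276a + 191b = −133.6.
Solving gives a = 0.03951, b = −0.75658.
Unit vector along 070° is (sin 70°, cos 70°) = (0.9397, 0.3420).
Slope in that direction = a·(0.9397) + b·(0.3420) = −0.22163.
Apparent dip = arctan|0.22163| = 12.50° (true dip is 37.1°, so apparent ≤ true as expected).

12.50°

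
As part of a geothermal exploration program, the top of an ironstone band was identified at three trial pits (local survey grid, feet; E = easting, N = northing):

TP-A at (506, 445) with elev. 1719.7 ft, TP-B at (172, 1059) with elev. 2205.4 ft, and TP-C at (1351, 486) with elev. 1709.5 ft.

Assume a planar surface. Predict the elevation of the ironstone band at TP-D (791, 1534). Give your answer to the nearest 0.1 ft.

Two edge vectors: TP-A→TP-B = (-334, 614, 485.7), TP-A→TP-C = (845, 41, -10.2).
Normal n = (TP-A→TP-B) × (TP-A→TP-C) = (-26176.5, 407009.7, -532524).
So ∂z/∂E = −n_x/n_z = −0.049156 and ∂z/∂N = −n_y/n_z = 0.764303.
Intercept c from TP-A: 1719.7 + 24.87 − 340.11 = 1404.46.
At (791, 1534): z = −38.9 + 1172.4 + 1404.46 = 2538.0 ft.

2538.0 ft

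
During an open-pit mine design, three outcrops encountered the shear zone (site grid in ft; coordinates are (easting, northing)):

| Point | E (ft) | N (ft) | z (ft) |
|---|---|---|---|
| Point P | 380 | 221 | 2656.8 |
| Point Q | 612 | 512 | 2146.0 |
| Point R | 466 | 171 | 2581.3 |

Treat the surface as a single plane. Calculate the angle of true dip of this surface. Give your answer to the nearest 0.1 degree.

Two edge vectors: Point P→Point Q = (232, 291, -510.8), Point P→Point R = (86, -50, -75.5).
Normal n = (Point P→Point Q) × (Point P→Point R) = (-47510.5, -26412.8, -36626).
So ∂z/∂E = −n_x/n_z = −1.29718 and ∂z/∂N = −n_y/n_z = −0.72115.
Gradient magnitude |∇z| = √(a² + b²) = √(1.68267 + 0.52006) = 1.48416.
True dip = arctan(1.48416) = 56.0°, dipping toward ENE (azimuth ≈ 061°).

56.0°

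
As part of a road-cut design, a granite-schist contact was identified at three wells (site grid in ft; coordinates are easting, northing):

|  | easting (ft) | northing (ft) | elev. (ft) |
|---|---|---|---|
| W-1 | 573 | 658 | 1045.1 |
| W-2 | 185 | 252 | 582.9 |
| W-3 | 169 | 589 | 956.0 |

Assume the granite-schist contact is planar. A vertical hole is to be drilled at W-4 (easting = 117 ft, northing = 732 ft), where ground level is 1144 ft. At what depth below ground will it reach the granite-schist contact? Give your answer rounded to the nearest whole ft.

Let the plane be z = a·easting + b·northing + c.
W-2−W-1: −388a − 406b = −462.2;  W-3−W-1: −404a − 69b = −89.1.
Solving gives a = 0.03120, b = 1.10860.
Then c = 1045.1 − a·573 − b·658 = 297.76.
At (117, 732): z_contact = 3.7 + 811.5 + 297.76 = 1112.9 ft.
Depth below ground = 1144 − 1112.9 = 31 ft.

31 ft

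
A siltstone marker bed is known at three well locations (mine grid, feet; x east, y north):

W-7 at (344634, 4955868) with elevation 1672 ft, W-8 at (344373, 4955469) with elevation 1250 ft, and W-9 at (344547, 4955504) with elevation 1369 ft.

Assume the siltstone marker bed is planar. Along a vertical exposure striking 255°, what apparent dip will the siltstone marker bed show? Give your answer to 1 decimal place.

Let the plane be z = a·x + b·y + c.
W-8−W-7: −261a − 399b = −422;  W-9−W-7: −87a − 364b = −303.
Solving gives a = 0.54255, b = 0.70274.
Unit vector along 255° is (sin 255°, cos 255°) = (-0.9659, -0.2588).
Slope in that direction = a·(-0.9659) + b·(-0.2588) = −0.70595.
Apparent dip = arctan|0.70595| = 35.2° (true dip is 41.6°, so apparent ≤ true as expected).

35.2°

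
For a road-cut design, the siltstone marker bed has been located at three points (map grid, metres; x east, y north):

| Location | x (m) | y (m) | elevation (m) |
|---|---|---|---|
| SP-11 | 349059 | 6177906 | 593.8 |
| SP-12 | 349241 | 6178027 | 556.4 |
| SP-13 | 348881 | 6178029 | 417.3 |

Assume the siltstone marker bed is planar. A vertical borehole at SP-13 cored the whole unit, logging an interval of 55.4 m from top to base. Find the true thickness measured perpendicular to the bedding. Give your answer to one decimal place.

Two edge vectors: SP-11→SP-12 = (182, 121, -37.4), SP-11→SP-13 = (-178, 123, -176.5).
Normal n = (SP-11→SP-12) × (SP-11→SP-13) = (-16756.3, 38780.2, 43924).
So ∂z/∂x = −n_x/n_z = 0.38148 and ∂z/∂y = −n_y/n_z = −0.88289.
|∇z| = √(a²+b²) = 0.96178, so dip δ = arctan(0.96178) = 43.88°.
True thickness = vertical thickness × cos δ = 55.4 × cos 43.88° = 39.9 m.

39.9 m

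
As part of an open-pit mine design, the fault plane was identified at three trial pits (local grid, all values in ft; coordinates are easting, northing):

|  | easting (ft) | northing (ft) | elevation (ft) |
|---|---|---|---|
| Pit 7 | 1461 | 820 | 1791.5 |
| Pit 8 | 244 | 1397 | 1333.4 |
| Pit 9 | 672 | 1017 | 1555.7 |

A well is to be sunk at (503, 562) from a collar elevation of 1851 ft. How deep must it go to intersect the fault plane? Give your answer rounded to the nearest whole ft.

Two edge vectors: Pit 7→Pit 8 = (-1217, 577, -458.1), Pit 7→Pit 9 = (-789, 197, -235.8).
Normal n = (Pit 7→Pit 8) × (Pit 7→Pit 9) = (-45810.9, 74472.3, 215504).
So ∂z/∂easting = −n_x/n_z = 0.21258 and ∂z/∂northing = −n_y/n_z = −0.34557.
Intercept c from Pit 7: 1791.5 − 310.57 + 283.37 = 1764.30.
At (503, 562): z_contact = 106.9 − 194.2 + 1764.30 = 1677.0 ft.
Depth below ground = 1851 − 1677.0 = 174 ft.

174 ft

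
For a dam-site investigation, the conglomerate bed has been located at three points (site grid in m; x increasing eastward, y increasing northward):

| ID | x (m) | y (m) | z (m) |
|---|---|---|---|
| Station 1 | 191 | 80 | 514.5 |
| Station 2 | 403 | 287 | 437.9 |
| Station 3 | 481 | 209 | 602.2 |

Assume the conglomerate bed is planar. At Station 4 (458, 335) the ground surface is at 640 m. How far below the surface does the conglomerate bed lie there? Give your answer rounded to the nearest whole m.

Let the plane be z = a·x + b·y + c.
Station 2−Station 1: 212a + 207b = −76.6;  Station 3−Station 1: 290a + 129b = 87.7.
Solving gives a = 0.85782, b = −1.24859.
Then c = 514.5 − a·191 − b·80 = 450.54.
At (458, 335): z_contact = 392.9 − 418.3 + 450.54 = 425.1 m.
Depth below ground = 640 − 425.1 = 215 m.

215 m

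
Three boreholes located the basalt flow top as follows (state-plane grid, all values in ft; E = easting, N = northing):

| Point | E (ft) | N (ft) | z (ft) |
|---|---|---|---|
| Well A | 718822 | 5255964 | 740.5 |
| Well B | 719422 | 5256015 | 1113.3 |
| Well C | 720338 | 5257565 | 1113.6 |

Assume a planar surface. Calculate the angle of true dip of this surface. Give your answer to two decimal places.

37.23°

Let the plane be z = a·E + b·N + c.
Well B−Well A: 600a + 51b = 372.8;  Well C−Well A: 1516a + 1601b = 373.1.
Solving gives a = 0.65418, b = −0.38640.
Gradient magnitude |∇z| = √(a² + b²) = √(0.42795 + 0.14931) = 0.75977.
True dip = arctan(0.75977) = 37.23°, dipping toward WNW (azimuth ≈ 301°).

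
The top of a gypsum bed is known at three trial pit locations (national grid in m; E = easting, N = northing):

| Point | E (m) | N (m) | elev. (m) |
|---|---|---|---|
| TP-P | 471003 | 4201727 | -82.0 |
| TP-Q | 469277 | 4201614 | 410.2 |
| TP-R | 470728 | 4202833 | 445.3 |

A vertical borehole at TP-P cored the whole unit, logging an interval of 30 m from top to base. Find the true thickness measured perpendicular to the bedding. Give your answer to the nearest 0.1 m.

26.8 m

Two edge vectors: TP-P→TP-Q = (-1726, -113, 492.2), TP-P→TP-R = (-275, 1106, 527.3).
Normal n = (TP-P→TP-Q) × (TP-P→TP-R) = (-603958.1, 774764.8, -1940031).
So ∂z/∂E = −n_x/n_z = −0.31131 and ∂z/∂N = −n_y/n_z = 0.39936.
|∇z| = √(a²+b²) = 0.50636, so dip δ = arctan(0.50636) = 26.86°.
True thickness = vertical thickness × cos δ = 30 × cos 26.86° = 26.8 m.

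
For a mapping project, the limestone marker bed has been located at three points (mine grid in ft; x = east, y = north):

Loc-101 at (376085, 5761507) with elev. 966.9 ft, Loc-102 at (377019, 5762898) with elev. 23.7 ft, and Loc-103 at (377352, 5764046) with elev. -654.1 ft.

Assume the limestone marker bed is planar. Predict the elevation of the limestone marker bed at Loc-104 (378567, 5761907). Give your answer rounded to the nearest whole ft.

Let the plane be z = a·x + b·y + c.
Loc-102−Loc-101: 934a + 1391b = −943.2;  Loc-103−Loc-101: 1267a + 2539b = −1621.
Solving gives a = −0.22983109, b = −0.52375109.
Then c = 966.9 − a·376085 − b·5761507 = 3104998.47.
At (378567, 5761907): z = −87006.5 − 3017805.0 + 3104998.47 = 187.0 ft.

187 ft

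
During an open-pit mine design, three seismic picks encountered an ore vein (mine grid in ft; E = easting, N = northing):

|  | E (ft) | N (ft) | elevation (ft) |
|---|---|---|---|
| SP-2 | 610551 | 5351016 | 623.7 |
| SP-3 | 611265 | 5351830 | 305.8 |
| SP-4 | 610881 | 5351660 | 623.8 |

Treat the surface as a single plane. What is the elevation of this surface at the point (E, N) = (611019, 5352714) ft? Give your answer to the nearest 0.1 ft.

Two edge vectors: SP-2→SP-3 = (714, 814, -317.9), SP-2→SP-4 = (330, 644, 0.1).
Normal n = (SP-2→SP-3) × (SP-2→SP-4) = (204809, -104978.4, 191196).
So ∂z/∂E = −n_x/n_z = −1.071199188 and ∂z/∂N = −n_y/n_z = 0.549061696.
Intercept c from SP-2: 623.7 + 654021.74 − 2938037.92 = −2283392.48.
At (611019, 5352714): z = −654523.1 + 2938970.2 − 2283392.48 = 1054.7 ft.

1054.7 ft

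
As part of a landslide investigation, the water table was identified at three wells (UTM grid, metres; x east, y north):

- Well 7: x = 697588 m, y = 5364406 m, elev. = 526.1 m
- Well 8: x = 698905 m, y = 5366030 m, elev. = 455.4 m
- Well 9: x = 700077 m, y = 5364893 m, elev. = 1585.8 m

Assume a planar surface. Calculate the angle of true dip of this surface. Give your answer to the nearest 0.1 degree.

34.7°

Two edge vectors: Well 7→Well 8 = (1317, 1624, -70.7), Well 7→Well 9 = (2489, 487, 1059.7).
Normal n = (Well 7→Well 8) × (Well 7→Well 9) = (1755383.7, -1571597.2, -3400757).
So ∂z/∂x = −n_x/n_z = 0.51617 and ∂z/∂y = −n_y/n_z = −0.46213.
Gradient magnitude |∇z| = √(a² + b²) = √(0.26644 + 0.21357) = 0.69282.
True dip = arctan(0.69282) = 34.7°, dipping toward NW (azimuth ≈ 312°).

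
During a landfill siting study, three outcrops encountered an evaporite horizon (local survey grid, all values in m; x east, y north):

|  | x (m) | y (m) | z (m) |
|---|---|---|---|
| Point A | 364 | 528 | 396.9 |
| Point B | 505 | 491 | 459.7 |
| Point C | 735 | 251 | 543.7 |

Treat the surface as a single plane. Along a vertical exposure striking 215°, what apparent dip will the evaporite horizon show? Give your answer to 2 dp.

Let the plane be z = a·x + b·y + c.
Point B−Point A: 141a − 37b = 62.8;  Point C−Point A: 371a − 277b = 146.8.
Solving gives a = 0.47233, b = 0.10265.
Unit vector along 215° is (sin 215°, cos 215°) = (-0.5736, -0.8192).
Slope in that direction = a·(-0.5736) + b·(-0.8192) = −0.35500.
Apparent dip = arctan|0.35500| = 19.54° (true dip is 25.8°, so apparent ≤ true as expected).

19.54°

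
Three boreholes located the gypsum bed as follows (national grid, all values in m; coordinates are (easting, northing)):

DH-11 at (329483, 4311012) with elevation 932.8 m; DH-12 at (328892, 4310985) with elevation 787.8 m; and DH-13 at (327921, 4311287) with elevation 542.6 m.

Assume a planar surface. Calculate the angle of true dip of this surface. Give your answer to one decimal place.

Let the plane be z = a·E + b·N + c.
DH-12−DH-11: −591a − 27b = −145;  DH-13−DH-11: −1562a + 275b = −390.2.
Solving gives a = 0.24627, b = −0.02012.
Gradient magnitude |∇z| = √(a² + b²) = √(0.06065 + 0.00040) = 0.24709.
True dip = arctan(0.24709) = 13.9°, dipping toward W (azimuth ≈ 275°).

13.9°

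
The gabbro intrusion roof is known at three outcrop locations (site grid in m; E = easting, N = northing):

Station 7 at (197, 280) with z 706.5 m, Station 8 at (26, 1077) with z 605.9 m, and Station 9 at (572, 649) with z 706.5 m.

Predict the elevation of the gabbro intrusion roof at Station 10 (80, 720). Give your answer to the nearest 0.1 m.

Two edge vectors: Station 7→Station 8 = (-171, 797, -100.6), Station 7→Station 9 = (375, 369, 0).
Normal n = (Station 7→Station 8) × (Station 7→Station 9) = (37121.4, -37725, -361974).
So ∂z/∂E = −n_x/n_z = 0.102553 and ∂z/∂N = −n_y/n_z = −0.104220.
Intercept c from Station 7: 706.5 − 20.20 + 29.18 = 715.48.
At (80, 720): z = 8.2 − 75.0 + 715.48 = 648.6 m.

648.6 m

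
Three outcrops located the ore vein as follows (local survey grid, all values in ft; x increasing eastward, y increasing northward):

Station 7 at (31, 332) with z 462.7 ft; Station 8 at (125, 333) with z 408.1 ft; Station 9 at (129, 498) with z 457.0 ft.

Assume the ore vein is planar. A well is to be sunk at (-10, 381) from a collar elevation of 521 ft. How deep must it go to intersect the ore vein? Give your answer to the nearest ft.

Two edge vectors: Station 7→Station 8 = (94, 1, -54.6), Station 7→Station 9 = (98, 166, -5.7).
Normal n = (Station 7→Station 8) × (Station 7→Station 9) = (9057.9, -4815, 15506).
So ∂z/∂x = −n_x/n_z = −0.58415 and ∂z/∂y = −n_y/n_z = 0.31052.
Intercept c from Station 7: 462.7 + 18.11 − 103.09 = 377.71.
At (-10, 381): z_contact = 5.8 + 118.3 + 377.71 = 501.9 ft.
Depth below ground = 521 − 501.9 = 19 ft.

19 ft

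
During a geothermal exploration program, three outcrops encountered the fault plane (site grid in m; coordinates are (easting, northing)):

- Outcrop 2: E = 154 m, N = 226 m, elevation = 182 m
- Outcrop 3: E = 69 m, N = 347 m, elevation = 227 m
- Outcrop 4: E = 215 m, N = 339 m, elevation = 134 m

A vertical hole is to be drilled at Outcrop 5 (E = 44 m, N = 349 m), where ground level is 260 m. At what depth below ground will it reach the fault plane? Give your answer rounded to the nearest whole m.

Let the plane be z = a·E + b·N + c.
Outcrop 3−Outcrop 2: −85a + 121b = 45;  Outcrop 4−Outcrop 2: 61a + 113b = −48.
Solving gives a = −0.64129, b = −0.07859.
Then c = 182 − a·154 − b·226 = 298.52.
At (44, 349): z_contact = −28.2 − 27.4 + 298.52 = 242.9 m.
Depth below ground = 260 − 242.9 = 17 m.

17 m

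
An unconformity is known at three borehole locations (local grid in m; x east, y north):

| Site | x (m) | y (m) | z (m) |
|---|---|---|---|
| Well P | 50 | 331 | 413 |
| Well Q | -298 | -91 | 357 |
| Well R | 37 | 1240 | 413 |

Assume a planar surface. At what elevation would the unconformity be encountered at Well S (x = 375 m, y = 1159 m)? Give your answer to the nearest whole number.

466 m

Let the plane be z = a·x + b·y + c.
Well Q−Well P: −348a − 422b = −56;  Well R−Well P: −13a + 909b = 0.
Solving gives a = 0.15818, b = 0.00226.
Then c = 413 − a·50 − b·331 = 404.34.
At (375, 1159): z = 59.3 + 2.6 + 404.34 = 466.3 m.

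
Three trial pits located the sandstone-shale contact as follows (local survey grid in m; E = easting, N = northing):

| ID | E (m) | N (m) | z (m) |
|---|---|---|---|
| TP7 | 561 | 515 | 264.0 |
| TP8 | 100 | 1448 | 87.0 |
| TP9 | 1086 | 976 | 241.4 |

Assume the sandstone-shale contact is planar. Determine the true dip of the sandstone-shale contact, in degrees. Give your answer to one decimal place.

9.7°

Let the plane be z = a·E + b·N + c.
TP8−TP7: −461a + 933b = −177;  TP9−TP7: 525a + 461b = −22.6.
Solving gives a = 0.08616, b = −0.14714.
Gradient magnitude |∇z| = √(a² + b²) = √(0.00742 + 0.02165) = 0.17051.
True dip = arctan(0.17051) = 9.7°, dipping toward NNW (azimuth ≈ 330°).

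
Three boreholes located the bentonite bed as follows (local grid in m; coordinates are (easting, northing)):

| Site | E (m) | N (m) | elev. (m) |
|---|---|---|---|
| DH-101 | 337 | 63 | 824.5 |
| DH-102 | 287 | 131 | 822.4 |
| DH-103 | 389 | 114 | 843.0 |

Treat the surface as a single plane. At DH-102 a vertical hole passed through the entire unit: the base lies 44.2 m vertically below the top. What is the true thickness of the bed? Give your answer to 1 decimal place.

Let the plane be z = a·E + b·N + c.
DH-102−DH-101: −50a + 68b = −2.1;  DH-103−DH-101: 52a + 51b = 18.5.
Solving gives a = 0.22430, b = 0.13405.
|∇z| = √(a²+b²) = 0.26130, so dip δ = arctan(0.26130) = 14.64°.
True thickness = vertical thickness × cos δ = 44.2 × cos 14.64° = 42.8 m.

42.8 m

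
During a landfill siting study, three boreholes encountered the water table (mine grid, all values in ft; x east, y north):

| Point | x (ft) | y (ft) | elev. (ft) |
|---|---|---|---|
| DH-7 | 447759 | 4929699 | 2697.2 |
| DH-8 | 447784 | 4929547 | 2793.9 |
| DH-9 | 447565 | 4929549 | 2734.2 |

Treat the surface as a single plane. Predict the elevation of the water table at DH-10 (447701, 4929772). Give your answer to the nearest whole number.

2638 ft

Two edge vectors: DH-7→DH-8 = (25, -152, 96.7), DH-7→DH-9 = (-194, -150, 37).
Normal n = (DH-7→DH-8) × (DH-7→DH-9) = (8881, -19684.8, -33238).
So ∂z/∂x = −n_x/n_z = 0.26719418 and ∂z/∂y = −n_y/n_z = −0.59223780.
Intercept c from DH-7: 2697.2 − 119638.60 + 2919554.09 = 2802612.69.
At (447701, 4929772): z = 119623.1 − 2919597.3 + 2802612.69 = 2638.5 ft.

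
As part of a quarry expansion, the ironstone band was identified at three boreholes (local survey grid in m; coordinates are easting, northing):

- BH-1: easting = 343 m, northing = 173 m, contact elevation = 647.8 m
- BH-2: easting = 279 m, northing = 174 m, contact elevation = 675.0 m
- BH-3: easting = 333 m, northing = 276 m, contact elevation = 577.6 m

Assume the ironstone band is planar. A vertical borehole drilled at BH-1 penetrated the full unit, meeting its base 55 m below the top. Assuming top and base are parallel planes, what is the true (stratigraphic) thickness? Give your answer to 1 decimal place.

42.0 m

Let the plane be z = a·easting + b·northing + c.
BH-2−BH-1: −64a + 1b = 27.2;  BH-3−BH-1: −10a + 103b = −70.2.
Solving gives a = −0.43631, b = −0.72391.
|∇z| = √(a²+b²) = 0.84523, so dip δ = arctan(0.84523) = 40.21°.
True thickness = vertical thickness × cos δ = 55 × cos 40.21° = 42.0 m.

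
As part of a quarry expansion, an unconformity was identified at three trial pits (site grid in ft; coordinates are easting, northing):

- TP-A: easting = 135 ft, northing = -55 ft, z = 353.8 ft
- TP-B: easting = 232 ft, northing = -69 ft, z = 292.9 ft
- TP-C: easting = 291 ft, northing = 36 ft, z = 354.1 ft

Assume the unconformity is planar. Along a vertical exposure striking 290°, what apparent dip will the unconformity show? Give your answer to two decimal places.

Let the plane be z = a·easting + b·northing + c.
TP-B−TP-A: 97a − 14b = −60.9;  TP-C−TP-A: 156a + 91b = 0.3.
Solving gives a = −0.50292, b = 0.86545.
Unit vector along 290° is (sin 290°, cos 290°) = (-0.9397, 0.3420).
Slope in that direction = a·(-0.9397) + b·(0.3420) = 0.76860.
Apparent dip = arctan|0.76860| = 37.55° (true dip is 45.0°, so apparent ≤ true as expected).

37.55°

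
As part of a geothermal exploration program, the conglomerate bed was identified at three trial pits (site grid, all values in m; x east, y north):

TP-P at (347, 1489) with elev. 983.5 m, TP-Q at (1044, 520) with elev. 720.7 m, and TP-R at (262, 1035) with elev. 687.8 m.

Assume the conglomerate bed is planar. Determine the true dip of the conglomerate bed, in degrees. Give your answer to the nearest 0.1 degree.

35.4°

Two edge vectors: TP-P→TP-Q = (697, -969, -262.8), TP-P→TP-R = (-85, -454, -295.7).
Normal n = (TP-P→TP-Q) × (TP-P→TP-R) = (167222.1, 228440.9, -398803).
So ∂z/∂x = −n_x/n_z = 0.41931 and ∂z/∂y = −n_y/n_z = 0.57282.
Gradient magnitude |∇z| = √(a² + b²) = √(0.17582 + 0.32812) = 0.70989.
True dip = arctan(0.70989) = 35.4°, dipping toward SW (azimuth ≈ 216°).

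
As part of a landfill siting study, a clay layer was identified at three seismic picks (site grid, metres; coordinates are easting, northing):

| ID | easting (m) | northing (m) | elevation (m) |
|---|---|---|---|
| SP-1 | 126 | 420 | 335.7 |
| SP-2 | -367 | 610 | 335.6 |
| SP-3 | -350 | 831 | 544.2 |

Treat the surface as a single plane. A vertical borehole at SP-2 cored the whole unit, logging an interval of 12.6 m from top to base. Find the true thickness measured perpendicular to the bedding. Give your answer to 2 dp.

8.99 m

Two edge vectors: SP-1→SP-2 = (-493, 190, -0.1), SP-1→SP-3 = (-476, 411, 208.5).
Normal n = (SP-1→SP-2) × (SP-1→SP-3) = (39656.1, 102838.1, -112183).
So ∂z/∂easting = −n_x/n_z = 0.35349 and ∂z/∂northing = −n_y/n_z = 0.91670.
|∇z| = √(a²+b²) = 0.98250, so dip δ = arctan(0.98250) = 44.49°.
True thickness = vertical thickness × cos δ = 12.6 × cos 44.49° = 8.99 m.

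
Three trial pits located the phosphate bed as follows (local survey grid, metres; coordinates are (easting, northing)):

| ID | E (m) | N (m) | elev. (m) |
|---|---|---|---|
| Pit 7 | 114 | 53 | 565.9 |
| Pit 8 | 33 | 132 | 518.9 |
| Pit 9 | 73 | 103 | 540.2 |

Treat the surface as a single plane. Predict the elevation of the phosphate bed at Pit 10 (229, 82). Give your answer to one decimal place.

605.7 m

Two edge vectors: Pit 7→Pit 8 = (-81, 79, -47), Pit 7→Pit 9 = (-41, 50, -25.7).
Normal n = (Pit 7→Pit 8) × (Pit 7→Pit 9) = (319.7, -154.7, -811).
So ∂z/∂E = −n_x/n_z = 0.39420 and ∂z/∂N = −n_y/n_z = −0.19075.
Intercept c from Pit 7: 565.9 − 44.94 + 10.11 = 531.07.
At (229, 82): z = 90.3 − 15.6 + 531.07 = 605.7 m.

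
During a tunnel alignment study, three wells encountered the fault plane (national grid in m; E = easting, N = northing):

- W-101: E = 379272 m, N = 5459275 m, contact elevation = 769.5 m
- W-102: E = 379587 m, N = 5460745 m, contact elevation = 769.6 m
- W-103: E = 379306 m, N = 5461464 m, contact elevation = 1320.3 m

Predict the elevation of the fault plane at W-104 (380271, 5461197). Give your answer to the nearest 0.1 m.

Two edge vectors: W-101→W-102 = (315, 1470, 0.1), W-101→W-103 = (34, 2189, 550.8).
Normal n = (W-101→W-102) × (W-101→W-103) = (809457.1, -173498.6, 639555).
So ∂z/∂E = −n_x/n_z = −1.265656746 and ∂z/∂N = −n_y/n_z = 0.271280187.
Intercept c from W-101: 769.5 + 480028.17 − 1480993.14 = −1000195.48.
At (380271, 5461197): z = −481292.6 + 1481514.5 − 1000195.48 = 26.5 m.

26.5 m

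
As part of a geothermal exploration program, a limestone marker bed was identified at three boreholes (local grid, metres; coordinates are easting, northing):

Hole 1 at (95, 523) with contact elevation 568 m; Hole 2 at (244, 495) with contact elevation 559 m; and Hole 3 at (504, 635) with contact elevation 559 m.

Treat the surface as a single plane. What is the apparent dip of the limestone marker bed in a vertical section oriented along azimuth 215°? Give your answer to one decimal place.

2.4°

Two edge vectors: Hole 1→Hole 2 = (149, -28, -9), Hole 1→Hole 3 = (409, 112, -9).
Normal n = (Hole 1→Hole 2) × (Hole 1→Hole 3) = (1260, -2340, 28140).
So ∂z/∂easting = −n_x/n_z = −0.04478 and ∂z/∂northing = −n_y/n_z = 0.08316.
Unit vector along 215° is (sin 215°, cos 215°) = (-0.5736, -0.8192).
Slope in that direction = a·(-0.5736) + b·(-0.8192) = −0.04243.
Apparent dip = arctan|0.04243| = 2.4° (true dip is 5.4°, so apparent ≤ true as expected).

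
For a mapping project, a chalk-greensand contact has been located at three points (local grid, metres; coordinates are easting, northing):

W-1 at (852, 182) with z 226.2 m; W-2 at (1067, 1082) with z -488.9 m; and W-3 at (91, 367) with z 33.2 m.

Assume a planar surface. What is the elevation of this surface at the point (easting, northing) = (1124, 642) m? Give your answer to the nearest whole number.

-130 m

Two edge vectors: W-1→W-2 = (215, 900, -715.1), W-1→W-3 = (-761, 185, -193).
Normal n = (W-1→W-2) × (W-1→W-3) = (-41406.5, 585686.1, 724675).
So ∂z/∂easting = −n_x/n_z = 0.05714 and ∂z/∂northing = −n_y/n_z = −0.80821.
Intercept c from W-1: 226.2 − 48.68 + 147.09 = 324.61.
At (1124, 642): z = 64.2 − 518.9 + 324.61 = -130.0 m.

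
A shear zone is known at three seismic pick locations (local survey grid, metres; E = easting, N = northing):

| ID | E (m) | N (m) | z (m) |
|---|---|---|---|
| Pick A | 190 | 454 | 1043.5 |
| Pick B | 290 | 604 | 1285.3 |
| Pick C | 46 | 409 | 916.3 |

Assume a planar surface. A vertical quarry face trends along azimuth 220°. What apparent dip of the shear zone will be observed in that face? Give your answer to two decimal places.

52.39°

Let the plane be z = a·E + b·N + c.
Pick B−Pick A: 100a + 150b = 241.8;  Pick C−Pick A: −144a − 45b = −127.2.
Solving gives a = 0.47947, b = 1.29235.
Unit vector along 220° is (sin 220°, cos 220°) = (-0.6428, -0.7660).
Slope in that direction = a·(-0.6428) + b·(-0.7660) = −1.29820.
Apparent dip = arctan|1.29820| = 52.39° (true dip is 54.0°, so apparent ≤ true as expected).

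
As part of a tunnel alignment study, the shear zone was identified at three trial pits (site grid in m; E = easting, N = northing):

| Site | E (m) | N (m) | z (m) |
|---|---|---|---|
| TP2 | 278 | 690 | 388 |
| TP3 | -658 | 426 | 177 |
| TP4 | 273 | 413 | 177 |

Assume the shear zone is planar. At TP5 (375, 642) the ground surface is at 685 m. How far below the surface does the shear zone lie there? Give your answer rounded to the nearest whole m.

333 m

Let the plane be z = a·E + b·N + c.
TP3−TP2: −936a − 264b = −211;  TP4−TP2: −5a − 277b = −211.
Solving gives a = 0.01063, b = 0.76154.
Then c = 388 − a·278 − b·690 = −140.42.
At (375, 642): z_contact = 4.0 + 488.9 − 140.42 = 352.5 m.
Depth below ground = 685 − 352.5 = 333 m.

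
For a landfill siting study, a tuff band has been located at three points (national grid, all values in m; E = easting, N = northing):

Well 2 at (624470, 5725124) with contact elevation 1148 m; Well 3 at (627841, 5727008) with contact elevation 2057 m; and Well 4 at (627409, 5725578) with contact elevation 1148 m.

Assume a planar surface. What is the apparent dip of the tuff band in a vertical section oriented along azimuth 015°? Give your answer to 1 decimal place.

Let the plane be z = a·E + b·N + c.
Well 3−Well 2: 3371a + 1884b = 909;  Well 4−Well 2: 2939a + 454b = 0.
Solving gives a = −0.10300, b = 0.66678.
Unit vector along 015° is (sin 15°, cos 15°) = (0.2588, 0.9659).
Slope in that direction = a·(0.2588) + b·(0.9659) = 0.61740.
Apparent dip = arctan|0.61740| = 31.7° (true dip is 34.0°, so apparent ≤ true as expected).

31.7°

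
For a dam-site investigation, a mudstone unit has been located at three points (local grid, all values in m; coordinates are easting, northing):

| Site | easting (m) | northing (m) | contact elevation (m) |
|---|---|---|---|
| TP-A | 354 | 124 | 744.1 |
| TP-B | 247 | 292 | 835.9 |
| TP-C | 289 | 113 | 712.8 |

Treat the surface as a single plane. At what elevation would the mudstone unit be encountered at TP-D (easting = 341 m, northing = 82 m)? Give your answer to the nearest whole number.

Two edge vectors: TP-A→TP-B = (-107, 168, 91.8), TP-A→TP-C = (-65, -11, -31.3).
Normal n = (TP-A→TP-B) × (TP-A→TP-C) = (-4248.6, -9316.1, 12097).
So ∂z/∂easting = −n_x/n_z = 0.35121 and ∂z/∂northing = −n_y/n_z = 0.77012.
Intercept c from TP-A: 744.1 − 124.33 − 95.49 = 524.28.
At (341, 82): z = 119.8 + 63.1 + 524.28 = 707.2 m.

707 m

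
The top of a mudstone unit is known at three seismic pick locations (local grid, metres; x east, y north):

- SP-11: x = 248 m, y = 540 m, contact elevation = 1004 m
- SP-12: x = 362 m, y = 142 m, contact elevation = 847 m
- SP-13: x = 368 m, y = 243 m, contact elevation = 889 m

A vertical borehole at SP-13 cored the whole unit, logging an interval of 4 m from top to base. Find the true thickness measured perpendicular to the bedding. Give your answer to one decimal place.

3.7 m

Two edge vectors: SP-11→SP-12 = (114, -398, -157), SP-11→SP-13 = (120, -297, -115).
Normal n = (SP-11→SP-12) × (SP-11→SP-13) = (-859, -5730, 13902).
So ∂z/∂x = −n_x/n_z = 0.06179 and ∂z/∂y = −n_y/n_z = 0.41217.
|∇z| = √(a²+b²) = 0.41678, so dip δ = arctan(0.41678) = 22.63°.
True thickness = vertical thickness × cos δ = 4 × cos 22.63° = 3.7 m.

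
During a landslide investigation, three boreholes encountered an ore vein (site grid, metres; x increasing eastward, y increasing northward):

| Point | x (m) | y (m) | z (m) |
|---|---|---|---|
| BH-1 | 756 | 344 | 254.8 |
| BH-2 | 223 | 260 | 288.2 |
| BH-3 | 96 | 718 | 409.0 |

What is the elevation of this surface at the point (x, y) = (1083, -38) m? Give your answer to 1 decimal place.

132.0 m

Two edge vectors: BH-1→BH-2 = (-533, -84, 33.4), BH-1→BH-3 = (-660, 374, 154.2).
Normal n = (BH-1→BH-2) × (BH-1→BH-3) = (-25444.4, 60144.6, -254782).
So ∂z/∂x = −n_x/n_z = −0.099867 and ∂z/∂y = −n_y/n_z = 0.236063.
Intercept c from BH-1: 254.8 + 75.50 − 81.21 = 249.09.
At (1083, -38): z = −108.2 − 9.0 + 249.09 = 132.0 m.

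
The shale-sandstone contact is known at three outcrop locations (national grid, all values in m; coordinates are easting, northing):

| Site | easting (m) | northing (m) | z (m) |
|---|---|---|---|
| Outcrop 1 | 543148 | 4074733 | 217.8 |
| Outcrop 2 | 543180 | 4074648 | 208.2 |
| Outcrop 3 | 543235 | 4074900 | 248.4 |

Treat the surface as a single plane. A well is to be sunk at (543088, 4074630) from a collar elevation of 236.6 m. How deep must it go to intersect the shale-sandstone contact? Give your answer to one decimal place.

38.2 m

Two edge vectors: Outcrop 1→Outcrop 2 = (32, -85, -9.6), Outcrop 1→Outcrop 3 = (87, 167, 30.6).
Normal n = (Outcrop 1→Outcrop 2) × (Outcrop 1→Outcrop 3) = (-997.8, -1814.4, 12739).
So ∂z/∂easting = −n_x/n_z = 0.078326399 and ∂z/∂northing = −n_y/n_z = 0.142428762.
Intercept c from Outcrop 1: 217.8 − 42542.83 − 580359.18 = −622684.20.
At (543088, 4074630): z_contact = 42538.13 + 580344.51 − 622684.20 = 198.43 m.
Depth below ground = 236.6 − 198.43 = 38.2 m.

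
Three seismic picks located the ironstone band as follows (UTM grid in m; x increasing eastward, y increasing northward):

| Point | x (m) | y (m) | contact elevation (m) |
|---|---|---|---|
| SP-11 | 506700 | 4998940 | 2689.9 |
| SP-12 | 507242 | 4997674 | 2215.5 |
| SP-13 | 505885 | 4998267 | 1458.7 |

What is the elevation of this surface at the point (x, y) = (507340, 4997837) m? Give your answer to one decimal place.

Two edge vectors: SP-11→SP-12 = (542, -1266, -474.4), SP-11→SP-13 = (-815, -673, -1231.2).
Normal n = (SP-11→SP-12) × (SP-11→SP-13) = (1239428, 1053946.4, -1396556).
So ∂z/∂x = −n_x/n_z = 0.887488937 and ∂z/∂y = −n_y/n_z = 0.754675359.
Intercept c from SP-11: 2689.9 − 449690.64 − 3772576.84 = −4219577.58.
At (507340, 4997837): z = 450258.6 + 3771744.4 − 4219577.58 = 2425.5 m.

2425.5 m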